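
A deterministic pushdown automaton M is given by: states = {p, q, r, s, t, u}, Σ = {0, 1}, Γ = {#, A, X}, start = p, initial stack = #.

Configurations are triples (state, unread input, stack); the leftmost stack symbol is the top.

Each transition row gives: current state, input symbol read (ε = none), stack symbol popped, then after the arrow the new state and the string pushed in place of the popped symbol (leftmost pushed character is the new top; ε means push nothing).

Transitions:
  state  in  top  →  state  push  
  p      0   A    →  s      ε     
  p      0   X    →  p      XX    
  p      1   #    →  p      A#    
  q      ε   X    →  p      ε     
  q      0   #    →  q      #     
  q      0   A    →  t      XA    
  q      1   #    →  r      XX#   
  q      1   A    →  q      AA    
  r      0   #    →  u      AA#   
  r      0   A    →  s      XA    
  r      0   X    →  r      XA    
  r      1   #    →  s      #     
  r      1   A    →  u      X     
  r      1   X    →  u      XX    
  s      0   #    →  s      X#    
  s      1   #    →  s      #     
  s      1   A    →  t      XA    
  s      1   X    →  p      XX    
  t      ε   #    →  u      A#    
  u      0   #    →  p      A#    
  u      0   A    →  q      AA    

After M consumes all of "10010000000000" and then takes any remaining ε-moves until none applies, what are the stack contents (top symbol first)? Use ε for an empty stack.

XXXXXXXXXXXX#

(p, 10010000000000, #)
  read 1, top #: go to p, push A# → (p, 0010000000000, A#)
  read 0, top A: go to s, push ε → (s, 010000000000, #)
  read 0, top #: go to s, push X# → (s, 10000000000, X#)
  read 1, top X: go to p, push XX → (p, 0000000000, XX#)
  read 0, top X: go to p, push XX → (p, 000000000, XXX#)
  read 0, top X: go to p, push XX → (p, 00000000, XXXX#)
  read 0, top X: go to p, push XX → (p, 0000000, XXXXX#)
  read 0, top X: go to p, push XX → (p, 000000, XXXXXX#)
  read 0, top X: go to p, push XX → (p, 00000, XXXXXXX#)
  read 0, top X: go to p, push XX → (p, 0000, XXXXXXXX#)
  read 0, top X: go to p, push XX → (p, 000, XXXXXXXXX#)
  read 0, top X: go to p, push XX → (p, 00, XXXXXXXXXX#)
  read 0, top X: go to p, push XX → (p, 0, XXXXXXXXXXX#)
  read 0, top X: go to p, push XX → (p, ε, XXXXXXXXXXXX#)
All input consumed in state p with stack XXXXXXXXXXXX#.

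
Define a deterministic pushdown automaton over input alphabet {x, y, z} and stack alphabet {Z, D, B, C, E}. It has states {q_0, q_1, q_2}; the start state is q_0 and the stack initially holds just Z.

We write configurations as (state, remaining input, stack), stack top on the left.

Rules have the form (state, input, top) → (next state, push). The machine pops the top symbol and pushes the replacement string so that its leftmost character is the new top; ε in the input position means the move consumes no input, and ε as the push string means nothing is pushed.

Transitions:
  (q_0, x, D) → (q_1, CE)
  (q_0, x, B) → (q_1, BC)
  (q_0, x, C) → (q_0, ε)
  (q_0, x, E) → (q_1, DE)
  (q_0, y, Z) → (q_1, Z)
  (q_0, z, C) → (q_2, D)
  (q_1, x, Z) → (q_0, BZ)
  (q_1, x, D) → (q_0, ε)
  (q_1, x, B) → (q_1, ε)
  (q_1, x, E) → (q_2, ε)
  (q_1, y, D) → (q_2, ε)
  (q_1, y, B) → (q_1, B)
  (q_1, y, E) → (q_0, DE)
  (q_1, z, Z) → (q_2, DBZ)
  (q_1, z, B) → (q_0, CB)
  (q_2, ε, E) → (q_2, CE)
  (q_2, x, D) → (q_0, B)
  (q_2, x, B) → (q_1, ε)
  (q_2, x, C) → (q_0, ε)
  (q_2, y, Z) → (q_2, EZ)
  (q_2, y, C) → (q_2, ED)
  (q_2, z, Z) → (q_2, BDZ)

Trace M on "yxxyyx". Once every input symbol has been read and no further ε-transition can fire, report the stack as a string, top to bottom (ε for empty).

(q_0, yxxyyx, Z) ⊢ (q_1, xxyyx, Z) ⊢ (q_0, xyyx, BZ) ⊢ (q_1, yyx, BCZ) ⊢ (q_1, yx, BCZ) ⊢ (q_1, x, BCZ) ⊢ (q_1, ε, CZ)
All input consumed in state q_1 with stack CZ.

CZ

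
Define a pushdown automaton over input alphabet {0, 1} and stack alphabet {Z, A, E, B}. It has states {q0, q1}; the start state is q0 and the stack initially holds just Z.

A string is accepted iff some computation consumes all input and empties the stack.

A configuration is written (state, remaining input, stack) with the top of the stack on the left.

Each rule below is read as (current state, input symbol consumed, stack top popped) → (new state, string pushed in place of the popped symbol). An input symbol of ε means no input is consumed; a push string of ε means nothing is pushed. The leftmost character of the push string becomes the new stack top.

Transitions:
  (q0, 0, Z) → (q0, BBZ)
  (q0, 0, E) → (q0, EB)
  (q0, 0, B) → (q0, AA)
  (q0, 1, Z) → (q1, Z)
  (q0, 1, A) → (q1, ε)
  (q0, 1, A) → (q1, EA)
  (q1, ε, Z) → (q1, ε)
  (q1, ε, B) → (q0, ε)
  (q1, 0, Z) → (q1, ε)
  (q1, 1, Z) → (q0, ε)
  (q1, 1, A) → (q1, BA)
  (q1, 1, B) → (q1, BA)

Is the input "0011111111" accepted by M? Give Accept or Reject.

One accepting computation: (q0, 0011111111, Z) ⊢ (q0, 011111111, BBZ) ⊢ (q0, 11111111, AABZ) ⊢ (q1, 1111111, ABZ) ⊢ (q1, 111111, BABZ) ⊢ (q1, 11111, BAABZ) ⊢ (q0, 11111, AABZ) ⊢ (q1, 1111, ABZ) ⊢ (q1, 111, BABZ) ⊢ (q0, 111, ABZ) ⊢ (q1, 11, BZ) ⊢ (q0, 11, Z) ⊢ (q1, 1, Z) ⊢ (q0, ε, ε)
All input consumed and the stack is empty.

Accept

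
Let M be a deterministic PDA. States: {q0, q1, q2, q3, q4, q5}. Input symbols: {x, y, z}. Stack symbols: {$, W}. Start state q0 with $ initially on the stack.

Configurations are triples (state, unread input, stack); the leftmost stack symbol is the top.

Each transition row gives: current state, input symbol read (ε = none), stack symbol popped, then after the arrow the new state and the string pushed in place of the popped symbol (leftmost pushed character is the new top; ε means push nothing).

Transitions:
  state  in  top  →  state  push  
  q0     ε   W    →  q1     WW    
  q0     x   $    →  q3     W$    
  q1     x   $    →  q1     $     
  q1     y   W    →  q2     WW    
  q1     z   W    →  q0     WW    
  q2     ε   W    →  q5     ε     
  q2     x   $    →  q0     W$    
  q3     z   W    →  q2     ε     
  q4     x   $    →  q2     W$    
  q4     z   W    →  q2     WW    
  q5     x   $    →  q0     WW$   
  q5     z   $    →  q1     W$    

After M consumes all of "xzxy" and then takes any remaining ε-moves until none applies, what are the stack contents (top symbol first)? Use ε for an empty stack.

WW$

(q0, xzxy, $)
  read x, top $: go to q3, push W$ → (q3, zxy, W$)
  read z, top W: go to q2, push ε → (q2, xy, $)
  read x, top $: go to q0, push W$ → (q0, y, W$)
  ε-move, top W: go to q1, push WW → (q1, y, WW$)
  read y, top W: go to q2, push WW → (q2, ε, WWW$)
  ε-move, top W: go to q5, push ε → (q5, ε, WW$)
All input consumed in state q5 with stack WW$.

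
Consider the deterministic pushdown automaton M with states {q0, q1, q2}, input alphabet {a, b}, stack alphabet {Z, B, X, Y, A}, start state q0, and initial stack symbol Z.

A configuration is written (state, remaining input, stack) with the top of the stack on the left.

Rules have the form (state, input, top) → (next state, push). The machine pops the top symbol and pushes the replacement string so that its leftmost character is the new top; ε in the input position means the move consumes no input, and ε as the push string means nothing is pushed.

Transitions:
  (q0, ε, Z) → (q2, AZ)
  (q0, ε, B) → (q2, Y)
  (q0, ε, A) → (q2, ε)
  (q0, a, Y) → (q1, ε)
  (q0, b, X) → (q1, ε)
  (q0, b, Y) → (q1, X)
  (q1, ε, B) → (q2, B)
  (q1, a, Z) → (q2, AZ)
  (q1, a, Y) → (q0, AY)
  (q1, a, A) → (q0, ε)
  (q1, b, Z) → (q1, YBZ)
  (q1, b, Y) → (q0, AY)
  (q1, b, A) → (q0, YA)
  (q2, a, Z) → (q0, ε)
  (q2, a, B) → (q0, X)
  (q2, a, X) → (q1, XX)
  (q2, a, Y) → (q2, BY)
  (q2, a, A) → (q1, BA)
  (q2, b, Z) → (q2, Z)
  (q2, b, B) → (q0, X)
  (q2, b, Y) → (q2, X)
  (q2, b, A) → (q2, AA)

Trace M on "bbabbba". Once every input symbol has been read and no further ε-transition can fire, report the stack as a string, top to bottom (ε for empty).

AAAZ

(q0, bbabbba, Z) ⊢ (q2, bbabbba, AZ) ⊢ (q2, babbba, AAZ) ⊢ (q2, abbba, AAAZ) ⊢ (q1, bbba, BAAAZ) ⊢ (q2, bbba, BAAAZ) ⊢ (q0, bba, XAAAZ) ⊢ (q1, ba, AAAZ) ⊢ (q0, a, YAAAZ) ⊢ (q1, ε, AAAZ)
All input consumed in state q1 with stack AAAZ.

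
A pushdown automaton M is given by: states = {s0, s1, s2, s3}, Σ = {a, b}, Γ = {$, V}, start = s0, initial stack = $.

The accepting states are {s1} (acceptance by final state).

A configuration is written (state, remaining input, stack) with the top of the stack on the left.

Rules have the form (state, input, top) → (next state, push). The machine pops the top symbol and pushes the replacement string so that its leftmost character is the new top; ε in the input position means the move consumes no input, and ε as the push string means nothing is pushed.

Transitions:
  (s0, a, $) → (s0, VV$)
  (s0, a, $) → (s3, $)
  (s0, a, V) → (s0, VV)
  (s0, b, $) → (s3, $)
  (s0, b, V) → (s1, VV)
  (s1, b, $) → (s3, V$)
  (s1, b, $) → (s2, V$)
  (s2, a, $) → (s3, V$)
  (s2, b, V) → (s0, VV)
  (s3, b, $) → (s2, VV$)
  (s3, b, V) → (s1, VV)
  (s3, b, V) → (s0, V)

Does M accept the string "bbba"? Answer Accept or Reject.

Reject

No computation consumes all input and reaches a final state.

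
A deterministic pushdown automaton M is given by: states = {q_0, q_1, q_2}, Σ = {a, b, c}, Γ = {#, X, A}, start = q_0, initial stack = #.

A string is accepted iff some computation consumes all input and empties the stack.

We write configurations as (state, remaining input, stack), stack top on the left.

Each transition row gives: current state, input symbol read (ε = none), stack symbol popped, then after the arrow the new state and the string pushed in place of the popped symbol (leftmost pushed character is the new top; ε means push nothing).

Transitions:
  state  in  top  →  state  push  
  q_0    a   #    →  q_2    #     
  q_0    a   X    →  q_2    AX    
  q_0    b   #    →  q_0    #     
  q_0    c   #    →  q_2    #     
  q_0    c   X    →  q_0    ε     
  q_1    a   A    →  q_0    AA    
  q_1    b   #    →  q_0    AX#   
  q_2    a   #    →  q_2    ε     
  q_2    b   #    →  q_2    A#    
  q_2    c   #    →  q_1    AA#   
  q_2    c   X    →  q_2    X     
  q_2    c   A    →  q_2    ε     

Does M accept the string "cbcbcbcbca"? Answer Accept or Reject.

Accept

(q_0, cbcbcbcbca, #)
  read c, top #: go to q_2, push # → (q_2, bcbcbcbca, #)
  read b, top #: go to q_2, push A# → (q_2, cbcbcbca, A#)
  read c, top A: go to q_2, push ε → (q_2, bcbcbca, #)
  read b, top #: go to q_2, push A# → (q_2, cbcbca, A#)
  read c, top A: go to q_2, push ε → (q_2, bcbca, #)
  read b, top #: go to q_2, push A# → (q_2, cbca, A#)
  read c, top A: go to q_2, push ε → (q_2, bca, #)
  read b, top #: go to q_2, push A# → (q_2, ca, A#)
  read c, top A: go to q_2, push ε → (q_2, a, #)
  read a, top #: go to q_2, push ε → (q_2, ε, ε)
All input consumed and the stack is empty.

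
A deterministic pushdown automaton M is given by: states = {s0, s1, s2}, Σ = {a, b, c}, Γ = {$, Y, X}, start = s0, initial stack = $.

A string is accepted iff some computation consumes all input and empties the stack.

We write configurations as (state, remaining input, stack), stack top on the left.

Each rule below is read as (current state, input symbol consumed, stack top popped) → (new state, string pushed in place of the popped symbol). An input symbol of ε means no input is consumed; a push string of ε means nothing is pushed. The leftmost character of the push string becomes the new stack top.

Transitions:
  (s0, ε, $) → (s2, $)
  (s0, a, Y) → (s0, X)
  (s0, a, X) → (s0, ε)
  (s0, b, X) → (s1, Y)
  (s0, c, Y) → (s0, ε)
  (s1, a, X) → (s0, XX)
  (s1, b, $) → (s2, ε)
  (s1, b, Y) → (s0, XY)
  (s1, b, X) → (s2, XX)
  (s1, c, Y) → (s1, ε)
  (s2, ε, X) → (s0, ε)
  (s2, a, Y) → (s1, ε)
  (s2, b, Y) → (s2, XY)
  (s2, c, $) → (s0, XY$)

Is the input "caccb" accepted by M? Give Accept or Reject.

Reject

(s0, caccb, $)
  ε-move, top $: go to s2, push $ → (s2, caccb, $)
  read c, top $: go to s0, push XY$ → (s0, accb, XY$)
  read a, top X: go to s0, push ε → (s0, ccb, Y$)
  read c, top Y: go to s0, push ε → (s0, cb, $)
  ε-move, top $: go to s2, push $ → (s2, cb, $)
  read c, top $: go to s0, push XY$ → (s0, b, XY$)
  read b, top X: go to s1, push Y → (s1, ε, YY$)
All input consumed; stack is YY$, not empty, and no further ε-move applies.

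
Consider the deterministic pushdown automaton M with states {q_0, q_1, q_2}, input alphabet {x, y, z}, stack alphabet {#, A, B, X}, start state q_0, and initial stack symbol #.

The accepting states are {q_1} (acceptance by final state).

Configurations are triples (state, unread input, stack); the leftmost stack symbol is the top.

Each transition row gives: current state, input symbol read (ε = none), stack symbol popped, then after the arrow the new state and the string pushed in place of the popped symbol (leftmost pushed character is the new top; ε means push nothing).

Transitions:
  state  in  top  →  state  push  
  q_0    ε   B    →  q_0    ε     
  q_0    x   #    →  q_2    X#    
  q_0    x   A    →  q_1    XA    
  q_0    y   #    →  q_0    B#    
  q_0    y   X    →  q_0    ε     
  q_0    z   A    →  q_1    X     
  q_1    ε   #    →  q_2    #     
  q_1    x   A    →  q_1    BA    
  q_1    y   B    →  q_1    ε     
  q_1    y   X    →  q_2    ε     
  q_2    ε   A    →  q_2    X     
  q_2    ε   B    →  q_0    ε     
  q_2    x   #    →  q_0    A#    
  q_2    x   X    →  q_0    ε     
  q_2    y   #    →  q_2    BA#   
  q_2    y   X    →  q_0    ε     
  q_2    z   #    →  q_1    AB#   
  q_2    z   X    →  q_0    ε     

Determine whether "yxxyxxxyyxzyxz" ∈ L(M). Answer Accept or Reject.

(q_0, yxxyxxxyyxzyxz, #)
  read y, top #: go to q_0, push B# → (q_0, xxyxxxyyxzyxz, B#)
  ε-move, top B: go to q_0, push ε → (q_0, xxyxxxyyxzyxz, #)
  read x, top #: go to q_2, push X# → (q_2, xyxxxyyxzyxz, X#)
  read x, top X: go to q_0, push ε → (q_0, yxxxyyxzyxz, #)
  read y, top #: go to q_0, push B# → (q_0, xxxyyxzyxz, B#)
  ε-move, top B: go to q_0, push ε → (q_0, xxxyyxzyxz, #)
  read x, top #: go to q_2, push X# → (q_2, xxyyxzyxz, X#)
  read x, top X: go to q_0, push ε → (q_0, xyyxzyxz, #)
  read x, top #: go to q_2, push X# → (q_2, yyxzyxz, X#)
  read y, top X: go to q_0, push ε → (q_0, yxzyxz, #)
  read y, top #: go to q_0, push B# → (q_0, xzyxz, B#)
  ε-move, top B: go to q_0, push ε → (q_0, xzyxz, #)
  read x, top #: go to q_2, push X# → (q_2, zyxz, X#)
  read z, top X: go to q_0, push ε → (q_0, yxz, #)
  read y, top #: go to q_0, push B# → (q_0, xz, B#)
  ε-move, top B: go to q_0, push ε → (q_0, xz, #)
  read x, top #: go to q_2, push X# → (q_2, z, X#)
  read z, top X: go to q_0, push ε → (q_0, ε, #)
All input consumed; state q_0 ∉ F and no further ε-move applies.

Reject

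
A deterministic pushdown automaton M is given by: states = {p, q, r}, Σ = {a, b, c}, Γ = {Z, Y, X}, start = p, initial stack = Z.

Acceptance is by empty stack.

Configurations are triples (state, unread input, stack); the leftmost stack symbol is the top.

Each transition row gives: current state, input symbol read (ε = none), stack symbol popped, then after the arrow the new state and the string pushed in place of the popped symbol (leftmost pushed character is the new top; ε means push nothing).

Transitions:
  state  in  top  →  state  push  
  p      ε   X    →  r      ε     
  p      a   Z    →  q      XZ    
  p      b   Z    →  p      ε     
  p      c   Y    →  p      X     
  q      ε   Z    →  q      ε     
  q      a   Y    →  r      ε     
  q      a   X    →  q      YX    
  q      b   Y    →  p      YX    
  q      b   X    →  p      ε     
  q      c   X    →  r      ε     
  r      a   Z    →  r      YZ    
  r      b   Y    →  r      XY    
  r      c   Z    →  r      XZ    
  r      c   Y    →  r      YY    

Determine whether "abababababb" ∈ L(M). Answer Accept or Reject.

(p, abababababb, Z)
  read a, top Z: go to q, push XZ → (q, bababababb, XZ)
  read b, top X: go to p, push ε → (p, ababababb, Z)
  read a, top Z: go to q, push XZ → (q, babababb, XZ)
  read b, top X: go to p, push ε → (p, abababb, Z)
  read a, top Z: go to q, push XZ → (q, bababb, XZ)
  read b, top X: go to p, push ε → (p, ababb, Z)
  read a, top Z: go to q, push XZ → (q, babb, XZ)
  read b, top X: go to p, push ε → (p, abb, Z)
  read a, top Z: go to q, push XZ → (q, bb, XZ)
  read b, top X: go to p, push ε → (p, b, Z)
  read b, top Z: go to p, push ε → (p, ε, ε)
All input consumed and the stack is empty.

Accept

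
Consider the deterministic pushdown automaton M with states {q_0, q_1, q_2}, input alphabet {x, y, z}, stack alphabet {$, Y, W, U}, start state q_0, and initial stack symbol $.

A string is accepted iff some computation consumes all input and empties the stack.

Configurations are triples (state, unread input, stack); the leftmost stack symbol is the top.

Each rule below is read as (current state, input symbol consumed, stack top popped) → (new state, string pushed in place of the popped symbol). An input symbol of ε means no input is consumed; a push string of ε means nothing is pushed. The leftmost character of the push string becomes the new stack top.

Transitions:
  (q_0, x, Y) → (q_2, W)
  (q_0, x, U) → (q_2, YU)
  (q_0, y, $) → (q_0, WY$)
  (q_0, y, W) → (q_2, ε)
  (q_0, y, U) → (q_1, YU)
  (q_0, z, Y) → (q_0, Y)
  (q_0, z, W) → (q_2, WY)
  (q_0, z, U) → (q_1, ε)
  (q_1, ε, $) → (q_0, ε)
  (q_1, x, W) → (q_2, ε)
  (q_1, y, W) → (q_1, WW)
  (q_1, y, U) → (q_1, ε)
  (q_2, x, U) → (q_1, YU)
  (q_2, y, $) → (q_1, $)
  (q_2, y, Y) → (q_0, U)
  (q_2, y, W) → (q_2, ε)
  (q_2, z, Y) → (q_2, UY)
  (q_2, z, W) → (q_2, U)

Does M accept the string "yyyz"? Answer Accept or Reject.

(q_0, yyyz, $)
  read y, top $: go to q_0, push WY$ → (q_0, yyz, WY$)
  read y, top W: go to q_2, push ε → (q_2, yz, Y$)
  read y, top Y: go to q_0, push U → (q_0, z, U$)
  read z, top U: go to q_1, push ε → (q_1, ε, $)
  ε-move, top $: go to q_0, push ε → (q_0, ε, ε)
All input consumed and the stack is empty.

Accept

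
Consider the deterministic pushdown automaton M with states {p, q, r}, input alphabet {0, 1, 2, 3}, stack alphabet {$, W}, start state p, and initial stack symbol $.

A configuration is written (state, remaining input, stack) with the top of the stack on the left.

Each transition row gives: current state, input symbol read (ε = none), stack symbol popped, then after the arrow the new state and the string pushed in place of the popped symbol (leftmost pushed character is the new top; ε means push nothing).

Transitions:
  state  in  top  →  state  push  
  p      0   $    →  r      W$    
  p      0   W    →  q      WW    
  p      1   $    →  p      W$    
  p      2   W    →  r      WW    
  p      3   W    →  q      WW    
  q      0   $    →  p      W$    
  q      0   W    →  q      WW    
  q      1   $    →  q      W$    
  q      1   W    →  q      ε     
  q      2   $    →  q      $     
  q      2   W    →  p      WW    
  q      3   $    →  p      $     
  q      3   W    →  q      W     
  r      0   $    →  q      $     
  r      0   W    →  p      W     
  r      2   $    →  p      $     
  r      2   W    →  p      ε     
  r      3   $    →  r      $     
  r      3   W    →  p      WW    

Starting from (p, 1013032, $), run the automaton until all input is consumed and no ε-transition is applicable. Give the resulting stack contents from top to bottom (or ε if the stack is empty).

(p, 1013032, $)
  read 1, top $: go to p, push W$ → (p, 013032, W$)
  read 0, top W: go to q, push WW → (q, 13032, WW$)
  read 1, top W: go to q, push ε → (q, 3032, W$)
  read 3, top W: go to q, push W → (q, 032, W$)
  read 0, top W: go to q, push WW → (q, 32, WW$)
  read 3, top W: go to q, push W → (q, 2, WW$)
  read 2, top W: go to p, push WW → (p, ε, WWW$)
All input consumed in state p with stack WWW$.

WWW$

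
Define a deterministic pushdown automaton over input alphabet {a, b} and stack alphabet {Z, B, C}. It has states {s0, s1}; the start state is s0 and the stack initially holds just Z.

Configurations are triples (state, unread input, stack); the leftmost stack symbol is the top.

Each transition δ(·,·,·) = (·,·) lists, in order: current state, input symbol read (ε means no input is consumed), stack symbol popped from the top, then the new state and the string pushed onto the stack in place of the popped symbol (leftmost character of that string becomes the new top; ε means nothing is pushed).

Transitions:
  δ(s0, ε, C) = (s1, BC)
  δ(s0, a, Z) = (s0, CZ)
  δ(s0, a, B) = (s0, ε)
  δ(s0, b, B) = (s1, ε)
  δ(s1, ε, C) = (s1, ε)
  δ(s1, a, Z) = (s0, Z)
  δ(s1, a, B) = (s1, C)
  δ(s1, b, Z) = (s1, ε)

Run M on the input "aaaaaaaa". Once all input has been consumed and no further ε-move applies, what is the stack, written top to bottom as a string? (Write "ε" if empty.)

Z

(s0, aaaaaaaa, Z) ⊢ (s0, aaaaaaa, CZ) ⊢ (s1, aaaaaaa, BCZ) ⊢ (s1, aaaaaa, CCZ) ⊢ (s1, aaaaaa, CZ) ⊢ (s1, aaaaaa, Z) ⊢ (s0, aaaaa, Z) ⊢ (s0, aaaa, CZ) ⊢ (s1, aaaa, BCZ) ⊢ (s1, aaa, CCZ) ⊢ (s1, aaa, CZ) ⊢ (s1, aaa, Z) ⊢ (s0, aa, Z) ⊢ (s0, a, CZ) ⊢ (s1, a, BCZ) ⊢ (s1, ε, CCZ) ⊢ (s1, ε, CZ) ⊢ (s1, ε, Z)
All input consumed in state s1 with stack Z.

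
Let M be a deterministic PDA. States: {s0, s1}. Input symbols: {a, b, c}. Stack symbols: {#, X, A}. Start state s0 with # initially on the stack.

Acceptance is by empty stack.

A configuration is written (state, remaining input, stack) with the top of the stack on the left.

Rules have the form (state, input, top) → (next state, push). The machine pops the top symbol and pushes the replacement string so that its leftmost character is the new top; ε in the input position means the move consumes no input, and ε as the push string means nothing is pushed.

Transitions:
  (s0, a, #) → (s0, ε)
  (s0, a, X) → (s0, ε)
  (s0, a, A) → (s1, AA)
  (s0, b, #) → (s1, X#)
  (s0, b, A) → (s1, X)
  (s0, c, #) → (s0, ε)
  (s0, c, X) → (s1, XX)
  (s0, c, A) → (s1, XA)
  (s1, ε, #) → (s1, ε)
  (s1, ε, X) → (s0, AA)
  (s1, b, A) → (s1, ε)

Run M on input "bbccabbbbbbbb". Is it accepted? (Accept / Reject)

(s0, bbccabbbbbbbb, #)
  read b, top #: go to s1, push X# → (s1, bccabbbbbbbb, X#)
  ε-move, top X: go to s0, push AA → (s0, bccabbbbbbbb, AA#)
  read b, top A: go to s1, push X → (s1, ccabbbbbbbb, XA#)
  ε-move, top X: go to s0, push AA → (s0, ccabbbbbbbb, AAA#)
  read c, top A: go to s1, push XA → (s1, cabbbbbbbb, XAAA#)
  ε-move, top X: go to s0, push AA → (s0, cabbbbbbbb, AAAAA#)
  read c, top A: go to s1, push XA → (s1, abbbbbbbb, XAAAAA#)
  ε-move, top X: go to s0, push AA → (s0, abbbbbbbb, AAAAAAA#)
  read a, top A: go to s1, push AA → (s1, bbbbbbbb, AAAAAAAA#)
  read b, top A: go to s1, push ε → (s1, bbbbbbb, AAAAAAA#)
  read b, top A: go to s1, push ε → (s1, bbbbbb, AAAAAA#)
  read b, top A: go to s1, push ε → (s1, bbbbb, AAAAA#)
  read b, top A: go to s1, push ε → (s1, bbbb, AAAA#)
  read b, top A: go to s1, push ε → (s1, bbb, AAA#)
  read b, top A: go to s1, push ε → (s1, bb, AA#)
  read b, top A: go to s1, push ε → (s1, b, A#)
  read b, top A: go to s1, push ε → (s1, ε, #)
  ε-move, top #: go to s1, push ε → (s1, ε, ε)
All input consumed and the stack is empty.

Accept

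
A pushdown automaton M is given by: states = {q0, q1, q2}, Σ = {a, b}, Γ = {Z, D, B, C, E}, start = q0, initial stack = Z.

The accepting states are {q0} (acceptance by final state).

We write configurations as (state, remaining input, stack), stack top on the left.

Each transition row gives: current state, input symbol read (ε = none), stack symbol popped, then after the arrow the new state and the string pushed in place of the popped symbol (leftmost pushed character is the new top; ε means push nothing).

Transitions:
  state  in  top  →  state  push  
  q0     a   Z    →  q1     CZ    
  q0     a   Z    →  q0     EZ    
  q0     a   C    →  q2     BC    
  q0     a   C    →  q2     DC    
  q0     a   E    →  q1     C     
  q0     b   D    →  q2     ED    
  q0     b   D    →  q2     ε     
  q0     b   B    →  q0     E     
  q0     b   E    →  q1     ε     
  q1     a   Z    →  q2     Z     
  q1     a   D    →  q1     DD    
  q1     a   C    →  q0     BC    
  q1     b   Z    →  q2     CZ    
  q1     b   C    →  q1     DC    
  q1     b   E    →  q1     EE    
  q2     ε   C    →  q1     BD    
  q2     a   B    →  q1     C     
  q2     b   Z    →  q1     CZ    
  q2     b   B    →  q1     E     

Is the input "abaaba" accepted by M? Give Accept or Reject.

No computation consumes all input and reaches a final state.

Reject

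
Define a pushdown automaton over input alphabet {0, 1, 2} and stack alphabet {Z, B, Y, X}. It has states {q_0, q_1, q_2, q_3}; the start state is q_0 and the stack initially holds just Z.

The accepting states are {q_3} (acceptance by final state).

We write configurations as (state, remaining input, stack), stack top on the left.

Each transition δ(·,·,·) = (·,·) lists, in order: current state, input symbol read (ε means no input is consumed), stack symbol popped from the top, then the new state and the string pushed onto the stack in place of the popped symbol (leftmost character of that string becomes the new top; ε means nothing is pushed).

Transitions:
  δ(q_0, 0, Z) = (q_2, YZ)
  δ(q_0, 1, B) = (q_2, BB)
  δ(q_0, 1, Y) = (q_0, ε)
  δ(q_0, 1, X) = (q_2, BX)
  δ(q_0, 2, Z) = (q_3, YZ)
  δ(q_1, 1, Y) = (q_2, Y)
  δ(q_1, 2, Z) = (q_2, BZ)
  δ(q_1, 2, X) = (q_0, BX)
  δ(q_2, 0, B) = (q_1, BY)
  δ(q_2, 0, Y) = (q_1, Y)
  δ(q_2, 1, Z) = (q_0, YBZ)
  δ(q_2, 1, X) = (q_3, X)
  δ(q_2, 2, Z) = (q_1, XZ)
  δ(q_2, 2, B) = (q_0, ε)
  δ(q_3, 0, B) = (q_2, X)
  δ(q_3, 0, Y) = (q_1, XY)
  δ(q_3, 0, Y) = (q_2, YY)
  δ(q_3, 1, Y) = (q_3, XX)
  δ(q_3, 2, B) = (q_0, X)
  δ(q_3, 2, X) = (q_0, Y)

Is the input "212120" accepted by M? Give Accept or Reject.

Reject

No computation consumes all input and reaches a final state.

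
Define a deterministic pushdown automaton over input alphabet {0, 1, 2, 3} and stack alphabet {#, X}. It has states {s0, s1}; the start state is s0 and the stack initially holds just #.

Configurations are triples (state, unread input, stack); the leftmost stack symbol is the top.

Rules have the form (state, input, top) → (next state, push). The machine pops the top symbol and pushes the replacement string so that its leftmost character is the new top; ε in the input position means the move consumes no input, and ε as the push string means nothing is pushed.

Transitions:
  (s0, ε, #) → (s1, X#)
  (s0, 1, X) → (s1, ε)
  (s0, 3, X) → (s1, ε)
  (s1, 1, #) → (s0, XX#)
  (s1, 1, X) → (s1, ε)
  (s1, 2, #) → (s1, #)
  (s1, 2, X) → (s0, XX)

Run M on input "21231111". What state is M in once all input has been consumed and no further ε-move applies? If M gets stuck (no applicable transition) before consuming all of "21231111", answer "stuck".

(s0, 21231111, #)
  ε-move, top #: go to s1, push X# → (s1, 21231111, X#)
  read 2, top X: go to s0, push XX → (s0, 1231111, XX#)
  read 1, top X: go to s1, push ε → (s1, 231111, X#)
  read 2, top X: go to s0, push XX → (s0, 31111, XX#)
  read 3, top X: go to s1, push ε → (s1, 1111, X#)
  read 1, top X: go to s1, push ε → (s1, 111, #)
  read 1, top #: go to s0, push XX# → (s0, 11, XX#)
  read 1, top X: go to s1, push ε → (s1, 1, X#)
  read 1, top X: go to s1, push ε → (s1, ε, #)
All input consumed; M is in state s1.

s1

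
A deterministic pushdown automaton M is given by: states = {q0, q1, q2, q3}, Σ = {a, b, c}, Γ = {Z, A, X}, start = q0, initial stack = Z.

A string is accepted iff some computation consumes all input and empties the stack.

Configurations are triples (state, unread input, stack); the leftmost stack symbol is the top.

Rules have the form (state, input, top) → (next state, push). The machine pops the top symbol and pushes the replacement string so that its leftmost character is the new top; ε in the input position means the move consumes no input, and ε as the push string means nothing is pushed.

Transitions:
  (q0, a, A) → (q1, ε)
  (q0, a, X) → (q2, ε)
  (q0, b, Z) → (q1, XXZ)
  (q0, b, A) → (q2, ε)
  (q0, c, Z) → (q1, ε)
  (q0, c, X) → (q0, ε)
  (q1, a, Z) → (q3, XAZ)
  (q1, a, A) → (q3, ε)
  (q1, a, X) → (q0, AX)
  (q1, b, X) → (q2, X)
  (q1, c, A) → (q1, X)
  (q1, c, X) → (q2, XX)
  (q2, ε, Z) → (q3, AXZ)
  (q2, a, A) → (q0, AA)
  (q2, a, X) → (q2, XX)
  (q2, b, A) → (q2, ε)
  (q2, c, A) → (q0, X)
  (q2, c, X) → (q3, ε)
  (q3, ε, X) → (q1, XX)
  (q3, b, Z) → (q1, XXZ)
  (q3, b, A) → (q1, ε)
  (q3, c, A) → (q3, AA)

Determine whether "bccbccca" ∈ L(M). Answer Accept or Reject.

Reject

(q0, bccbccca, Z)
  read b, top Z: go to q1, push XXZ → (q1, ccbccca, XXZ)
  read c, top X: go to q2, push XX → (q2, cbccca, XXXZ)
  read c, top X: go to q3, push ε → (q3, bccca, XXZ)
  ε-move, top X: go to q1, push XX → (q1, bccca, XXXZ)
  read b, top X: go to q2, push X → (q2, ccca, XXXZ)
  read c, top X: go to q3, push ε → (q3, cca, XXZ)
  ε-move, top X: go to q1, push XX → (q1, cca, XXXZ)
  read c, top X: go to q2, push XX → (q2, ca, XXXXZ)
  read c, top X: go to q3, push ε → (q3, a, XXXZ)
  ε-move, top X: go to q1, push XX → (q1, a, XXXXZ)
  read a, top X: go to q0, push AX → (q0, ε, AXXXXZ)
All input consumed; stack is AXXXXZ, not empty, and no further ε-move applies.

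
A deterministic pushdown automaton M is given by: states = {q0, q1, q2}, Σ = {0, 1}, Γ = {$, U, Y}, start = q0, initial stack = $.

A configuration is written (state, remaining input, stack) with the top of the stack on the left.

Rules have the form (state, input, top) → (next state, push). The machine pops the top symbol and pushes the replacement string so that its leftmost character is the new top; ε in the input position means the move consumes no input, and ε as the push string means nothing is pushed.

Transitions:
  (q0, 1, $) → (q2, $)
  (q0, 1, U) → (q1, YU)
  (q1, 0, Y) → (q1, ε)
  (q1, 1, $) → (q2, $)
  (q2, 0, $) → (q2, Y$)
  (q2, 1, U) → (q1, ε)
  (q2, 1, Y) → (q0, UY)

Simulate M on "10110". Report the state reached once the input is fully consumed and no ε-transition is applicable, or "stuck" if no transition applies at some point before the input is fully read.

q1

(q0, 10110, $)
  read 1, top $: go to q2, push $ → (q2, 0110, $)
  read 0, top $: go to q2, push Y$ → (q2, 110, Y$)
  read 1, top Y: go to q0, push UY → (q0, 10, UY$)
  read 1, top U: go to q1, push YU → (q1, 0, YUY$)
  read 0, top Y: go to q1, push ε → (q1, ε, UY$)
All input consumed; M is in state q1.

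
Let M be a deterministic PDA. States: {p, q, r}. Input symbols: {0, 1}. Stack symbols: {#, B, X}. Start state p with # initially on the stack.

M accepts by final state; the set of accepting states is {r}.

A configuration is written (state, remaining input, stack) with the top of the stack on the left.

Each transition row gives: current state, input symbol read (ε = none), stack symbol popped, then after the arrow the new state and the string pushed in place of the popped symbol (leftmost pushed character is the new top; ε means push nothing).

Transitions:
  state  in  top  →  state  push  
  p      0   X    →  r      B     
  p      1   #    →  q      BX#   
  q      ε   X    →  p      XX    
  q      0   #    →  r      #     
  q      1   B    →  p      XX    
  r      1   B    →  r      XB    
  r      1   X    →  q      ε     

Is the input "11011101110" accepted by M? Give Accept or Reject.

Accept

(p, 11011101110, #) ⊢ (q, 1011101110, BX#) ⊢ (p, 011101110, XXX#) ⊢ (r, 11101110, BXX#) ⊢ (r, 1101110, XBXX#) ⊢ (q, 101110, BXX#) ⊢ (p, 01110, XXXX#) ⊢ (r, 1110, BXXX#) ⊢ (r, 110, XBXXX#) ⊢ (q, 10, BXXX#) ⊢ (p, 0, XXXXX#) ⊢ (r, ε, BXXXX#)
All input consumed; state r ∈ F.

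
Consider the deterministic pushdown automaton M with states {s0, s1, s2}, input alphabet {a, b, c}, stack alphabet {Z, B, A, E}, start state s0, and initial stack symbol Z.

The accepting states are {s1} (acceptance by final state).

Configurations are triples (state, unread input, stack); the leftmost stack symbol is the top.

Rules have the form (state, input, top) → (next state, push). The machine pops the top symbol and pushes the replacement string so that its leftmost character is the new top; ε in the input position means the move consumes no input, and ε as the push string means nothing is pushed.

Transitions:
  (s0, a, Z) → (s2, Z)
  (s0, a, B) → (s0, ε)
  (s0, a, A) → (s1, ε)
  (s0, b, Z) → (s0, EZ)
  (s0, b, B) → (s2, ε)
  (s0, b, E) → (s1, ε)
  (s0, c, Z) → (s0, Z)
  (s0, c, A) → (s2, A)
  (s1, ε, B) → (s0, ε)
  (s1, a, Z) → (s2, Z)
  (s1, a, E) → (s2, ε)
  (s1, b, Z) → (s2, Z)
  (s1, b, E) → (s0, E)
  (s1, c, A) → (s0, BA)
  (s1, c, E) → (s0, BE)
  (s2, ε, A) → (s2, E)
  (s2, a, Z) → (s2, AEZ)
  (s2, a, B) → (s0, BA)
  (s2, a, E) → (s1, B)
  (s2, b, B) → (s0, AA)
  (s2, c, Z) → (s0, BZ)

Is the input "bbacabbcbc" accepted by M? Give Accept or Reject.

(s0, bbacabbcbc, Z)
  read b, top Z: go to s0, push EZ → (s0, bacabbcbc, EZ)
  read b, top E: go to s1, push ε → (s1, acabbcbc, Z)
  read a, top Z: go to s2, push Z → (s2, cabbcbc, Z)
  read c, top Z: go to s0, push BZ → (s0, abbcbc, BZ)
  read a, top B: go to s0, push ε → (s0, bbcbc, Z)
  read b, top Z: go to s0, push EZ → (s0, bcbc, EZ)
  read b, top E: go to s1, push ε → (s1, cbc, Z)
No transition applies at (s1, cbc, Z); input not fully consumed.

Reject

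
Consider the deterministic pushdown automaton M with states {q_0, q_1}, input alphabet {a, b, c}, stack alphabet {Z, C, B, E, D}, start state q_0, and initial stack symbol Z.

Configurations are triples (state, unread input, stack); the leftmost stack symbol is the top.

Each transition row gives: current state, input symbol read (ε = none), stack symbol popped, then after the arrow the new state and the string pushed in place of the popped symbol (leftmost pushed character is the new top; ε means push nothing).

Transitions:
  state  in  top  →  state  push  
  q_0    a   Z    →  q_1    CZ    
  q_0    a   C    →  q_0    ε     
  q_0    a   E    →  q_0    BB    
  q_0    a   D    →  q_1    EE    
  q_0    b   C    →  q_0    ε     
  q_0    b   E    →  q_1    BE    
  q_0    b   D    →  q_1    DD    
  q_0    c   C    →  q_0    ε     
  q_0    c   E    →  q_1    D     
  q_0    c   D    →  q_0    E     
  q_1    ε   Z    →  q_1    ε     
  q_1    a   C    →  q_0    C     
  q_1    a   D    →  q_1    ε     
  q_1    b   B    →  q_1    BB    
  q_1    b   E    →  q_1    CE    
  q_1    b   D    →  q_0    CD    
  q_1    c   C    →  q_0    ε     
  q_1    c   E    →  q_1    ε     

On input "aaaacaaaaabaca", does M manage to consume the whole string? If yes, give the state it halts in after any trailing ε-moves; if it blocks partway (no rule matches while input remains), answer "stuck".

q_1

(q_0, aaaacaaaaabaca, Z) ⊢ (q_1, aaacaaaaabaca, CZ) ⊢ (q_0, aacaaaaabaca, CZ) ⊢ (q_0, acaaaaabaca, Z) ⊢ (q_1, caaaaabaca, CZ) ⊢ (q_0, aaaaabaca, Z) ⊢ (q_1, aaaabaca, CZ) ⊢ (q_0, aaabaca, CZ) ⊢ (q_0, aabaca, Z) ⊢ (q_1, abaca, CZ) ⊢ (q_0, baca, CZ) ⊢ (q_0, aca, Z) ⊢ (q_1, ca, CZ) ⊢ (q_0, a, Z) ⊢ (q_1, ε, CZ)
All input consumed; M is in state q_1.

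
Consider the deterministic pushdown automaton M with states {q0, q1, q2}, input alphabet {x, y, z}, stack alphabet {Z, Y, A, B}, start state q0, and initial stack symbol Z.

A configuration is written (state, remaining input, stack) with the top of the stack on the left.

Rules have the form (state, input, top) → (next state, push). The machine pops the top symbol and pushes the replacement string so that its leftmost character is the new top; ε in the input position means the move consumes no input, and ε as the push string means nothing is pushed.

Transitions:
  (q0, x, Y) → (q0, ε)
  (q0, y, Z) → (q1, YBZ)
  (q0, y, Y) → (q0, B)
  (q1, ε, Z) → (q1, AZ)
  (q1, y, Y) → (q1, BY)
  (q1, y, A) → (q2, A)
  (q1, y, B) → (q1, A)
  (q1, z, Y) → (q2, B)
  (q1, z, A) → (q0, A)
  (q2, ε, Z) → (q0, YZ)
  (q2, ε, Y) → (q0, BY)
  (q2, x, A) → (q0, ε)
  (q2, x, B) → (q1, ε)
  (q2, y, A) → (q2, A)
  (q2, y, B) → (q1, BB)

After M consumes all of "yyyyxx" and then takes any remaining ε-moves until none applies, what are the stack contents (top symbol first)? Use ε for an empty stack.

BZ

(q0, yyyyxx, Z)
  read y, top Z: go to q1, push YBZ → (q1, yyyxx, YBZ)
  read y, top Y: go to q1, push BY → (q1, yyxx, BYBZ)
  read y, top B: go to q1, push A → (q1, yxx, AYBZ)
  read y, top A: go to q2, push A → (q2, xx, AYBZ)
  read x, top A: go to q0, push ε → (q0, x, YBZ)
  read x, top Y: go to q0, push ε → (q0, ε, BZ)
All input consumed in state q0 with stack BZ.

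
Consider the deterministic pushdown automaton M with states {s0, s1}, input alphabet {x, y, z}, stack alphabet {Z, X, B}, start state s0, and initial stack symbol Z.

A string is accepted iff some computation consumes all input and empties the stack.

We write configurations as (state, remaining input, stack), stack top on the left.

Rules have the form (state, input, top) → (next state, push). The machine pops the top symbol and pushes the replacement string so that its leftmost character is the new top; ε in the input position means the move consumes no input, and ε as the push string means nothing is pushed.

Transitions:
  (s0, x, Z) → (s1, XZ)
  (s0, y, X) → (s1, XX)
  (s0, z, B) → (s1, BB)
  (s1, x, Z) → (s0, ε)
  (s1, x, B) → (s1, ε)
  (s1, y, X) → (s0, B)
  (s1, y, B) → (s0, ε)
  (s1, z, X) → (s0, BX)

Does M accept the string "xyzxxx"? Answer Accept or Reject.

Accept

(s0, xyzxxx, Z)
  read x, top Z: go to s1, push XZ → (s1, yzxxx, XZ)
  read y, top X: go to s0, push B → (s0, zxxx, BZ)
  read z, top B: go to s1, push BB → (s1, xxx, BBZ)
  read x, top B: go to s1, push ε → (s1, xx, BZ)
  read x, top B: go to s1, push ε → (s1, x, Z)
  read x, top Z: go to s0, push ε → (s0, ε, ε)
All input consumed and the stack is empty.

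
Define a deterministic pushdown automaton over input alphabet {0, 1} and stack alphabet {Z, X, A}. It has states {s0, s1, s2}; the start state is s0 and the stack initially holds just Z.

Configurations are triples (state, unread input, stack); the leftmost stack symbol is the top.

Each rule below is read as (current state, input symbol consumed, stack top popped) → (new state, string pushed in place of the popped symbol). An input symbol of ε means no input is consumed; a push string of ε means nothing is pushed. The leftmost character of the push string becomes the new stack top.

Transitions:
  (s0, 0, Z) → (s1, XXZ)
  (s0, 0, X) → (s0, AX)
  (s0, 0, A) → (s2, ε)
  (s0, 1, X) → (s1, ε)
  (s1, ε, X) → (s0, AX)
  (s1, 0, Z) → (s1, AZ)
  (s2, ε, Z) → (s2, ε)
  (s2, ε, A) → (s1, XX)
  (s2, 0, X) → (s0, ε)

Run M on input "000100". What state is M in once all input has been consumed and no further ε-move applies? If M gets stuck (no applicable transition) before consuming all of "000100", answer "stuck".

stuck

(s0, 000100, Z) ⊢ (s1, 00100, XXZ) ⊢ (s0, 00100, AXXZ) ⊢ (s2, 0100, XXZ) ⊢ (s0, 100, XZ) ⊢ (s1, 00, Z) ⊢ (s1, 0, AZ)
No transition for (s1, 0, top A); M blocks with input 0 remaining.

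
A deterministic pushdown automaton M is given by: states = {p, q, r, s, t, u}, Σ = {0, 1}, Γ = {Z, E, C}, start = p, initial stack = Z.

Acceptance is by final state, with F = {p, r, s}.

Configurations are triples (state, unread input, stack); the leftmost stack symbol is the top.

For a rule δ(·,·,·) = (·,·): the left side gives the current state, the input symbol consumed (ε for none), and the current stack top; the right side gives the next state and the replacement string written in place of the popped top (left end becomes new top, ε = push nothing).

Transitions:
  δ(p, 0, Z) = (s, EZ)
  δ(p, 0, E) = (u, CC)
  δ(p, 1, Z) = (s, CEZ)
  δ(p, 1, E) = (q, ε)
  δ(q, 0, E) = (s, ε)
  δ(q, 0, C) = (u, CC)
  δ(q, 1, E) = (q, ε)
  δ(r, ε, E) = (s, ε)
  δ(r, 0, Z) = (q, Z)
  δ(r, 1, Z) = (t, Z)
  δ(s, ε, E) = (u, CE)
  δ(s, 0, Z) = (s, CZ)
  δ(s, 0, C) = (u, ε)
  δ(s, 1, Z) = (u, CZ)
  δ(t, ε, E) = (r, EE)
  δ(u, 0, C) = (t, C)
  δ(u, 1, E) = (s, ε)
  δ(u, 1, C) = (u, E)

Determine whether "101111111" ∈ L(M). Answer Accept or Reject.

(p, 101111111, Z)
  read 1, top Z: go to s, push CEZ → (s, 01111111, CEZ)
  read 0, top C: go to u, push ε → (u, 1111111, EZ)
  read 1, top E: go to s, push ε → (s, 111111, Z)
  read 1, top Z: go to u, push CZ → (u, 11111, CZ)
  read 1, top C: go to u, push E → (u, 1111, EZ)
  read 1, top E: go to s, push ε → (s, 111, Z)
  read 1, top Z: go to u, push CZ → (u, 11, CZ)
  read 1, top C: go to u, push E → (u, 1, EZ)
  read 1, top E: go to s, push ε → (s, ε, Z)
All input consumed; state s ∈ F.

Accept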